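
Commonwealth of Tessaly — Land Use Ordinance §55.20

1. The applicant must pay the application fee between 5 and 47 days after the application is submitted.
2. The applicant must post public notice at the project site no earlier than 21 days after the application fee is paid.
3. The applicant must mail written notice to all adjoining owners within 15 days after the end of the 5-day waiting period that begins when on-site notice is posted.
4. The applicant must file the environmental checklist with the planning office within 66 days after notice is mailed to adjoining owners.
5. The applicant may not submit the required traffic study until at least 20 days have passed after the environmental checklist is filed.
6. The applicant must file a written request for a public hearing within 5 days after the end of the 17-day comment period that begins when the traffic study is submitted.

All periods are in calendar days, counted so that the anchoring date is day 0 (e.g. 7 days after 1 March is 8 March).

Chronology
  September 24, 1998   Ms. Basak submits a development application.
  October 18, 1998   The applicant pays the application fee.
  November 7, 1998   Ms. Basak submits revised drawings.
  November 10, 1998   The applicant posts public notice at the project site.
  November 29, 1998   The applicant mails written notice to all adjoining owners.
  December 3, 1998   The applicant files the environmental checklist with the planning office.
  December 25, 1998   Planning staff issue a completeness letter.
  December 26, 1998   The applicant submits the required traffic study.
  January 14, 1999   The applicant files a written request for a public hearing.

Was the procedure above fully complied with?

Yes

Step 1 — 5 and 47 days from September 24, 1998 (when the application is submitted) are September 29, 1998 and November 10, 1998 respectively; done October 18, 1998, which is between those dates.
Step 2 — must wait 21 days from October 18, 1998 (when the application fee is paid), so not before November 8, 1998; November 10, 1998 is on or after that date.
Step 3 — counting 15 days from November 15, 1998 (end of the 5-day waiting period, which began when on-site notice is posted on November 10, 1998) gives a deadline of November 30, 1998; done November 29, 1998 — timely.
Step 4 — counting 66 days from November 29, 1998 (when notice is mailed to adjoining owners) gives a deadline of February 3, 1999; completed December 3, 1998, before the deadline.
Step 5 — must wait 20 days from December 3, 1998 (when the environmental checklist is filed), so not before December 23, 1998; done December 26, 1998, after the minimum wait.
Step 6 — counting 5 days from January 12, 1999 (end of the 17-day comment period, which began when the traffic study is submitted on December 26, 1998) gives a deadline of January 17, 1999; January 14, 1999 is within that limit.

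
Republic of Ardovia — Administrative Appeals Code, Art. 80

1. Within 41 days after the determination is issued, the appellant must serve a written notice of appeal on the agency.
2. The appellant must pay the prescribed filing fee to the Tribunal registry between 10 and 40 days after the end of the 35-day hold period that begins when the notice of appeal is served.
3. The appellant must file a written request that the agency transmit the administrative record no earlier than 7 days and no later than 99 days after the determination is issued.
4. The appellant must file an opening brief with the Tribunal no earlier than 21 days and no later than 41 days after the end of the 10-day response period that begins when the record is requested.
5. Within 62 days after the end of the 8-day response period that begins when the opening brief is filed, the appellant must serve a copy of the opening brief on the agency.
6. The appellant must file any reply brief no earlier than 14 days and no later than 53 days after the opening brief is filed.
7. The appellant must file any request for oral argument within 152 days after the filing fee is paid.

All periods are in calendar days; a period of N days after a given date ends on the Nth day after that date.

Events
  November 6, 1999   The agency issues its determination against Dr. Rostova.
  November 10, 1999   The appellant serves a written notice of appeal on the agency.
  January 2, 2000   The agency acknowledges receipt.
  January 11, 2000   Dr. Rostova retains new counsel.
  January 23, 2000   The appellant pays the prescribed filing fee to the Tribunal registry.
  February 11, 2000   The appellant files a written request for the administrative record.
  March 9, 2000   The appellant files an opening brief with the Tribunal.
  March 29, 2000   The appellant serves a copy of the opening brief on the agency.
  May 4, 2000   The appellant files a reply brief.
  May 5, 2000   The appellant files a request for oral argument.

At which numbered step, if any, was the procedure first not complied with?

(1) due by November 6, 1999 + 41 days = December 17, 1999; done November 10, 1999 — timely.
(2) the permitted window runs from December 15, 1999 + 10 = December 25, 1999 to December 15, 1999 + 40 = January 24, 2000; done January 23, 2000 — within the window.
(3) the permitted window runs from November 6, 1999 + 7 = November 13, 1999 to November 6, 1999 + 99 = February 13, 2000; done February 11, 2000, which is between those dates.
(4) the permitted window runs from February 21, 2000 + 21 = March 13, 2000 to February 21, 2000 + 41 = April 2, 2000; March 9, 2000 is 4 days too early.

Step 4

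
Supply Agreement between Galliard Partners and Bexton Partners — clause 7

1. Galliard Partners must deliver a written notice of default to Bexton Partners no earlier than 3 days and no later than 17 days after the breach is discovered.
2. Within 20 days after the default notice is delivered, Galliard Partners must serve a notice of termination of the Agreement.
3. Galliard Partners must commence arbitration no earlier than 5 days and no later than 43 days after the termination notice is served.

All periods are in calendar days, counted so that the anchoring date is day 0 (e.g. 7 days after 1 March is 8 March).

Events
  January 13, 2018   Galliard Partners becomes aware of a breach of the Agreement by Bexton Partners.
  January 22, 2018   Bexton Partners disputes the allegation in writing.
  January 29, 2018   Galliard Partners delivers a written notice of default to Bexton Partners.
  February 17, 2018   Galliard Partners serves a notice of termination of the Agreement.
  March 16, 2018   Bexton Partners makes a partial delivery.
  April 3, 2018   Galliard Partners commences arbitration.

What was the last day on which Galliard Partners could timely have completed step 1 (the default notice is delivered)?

Step 1 runs from January 13, 2018, when the breach is discovered. The window is 3–17 days after January 13, 2018; it closes on January 30, 2018.

January 30, 2018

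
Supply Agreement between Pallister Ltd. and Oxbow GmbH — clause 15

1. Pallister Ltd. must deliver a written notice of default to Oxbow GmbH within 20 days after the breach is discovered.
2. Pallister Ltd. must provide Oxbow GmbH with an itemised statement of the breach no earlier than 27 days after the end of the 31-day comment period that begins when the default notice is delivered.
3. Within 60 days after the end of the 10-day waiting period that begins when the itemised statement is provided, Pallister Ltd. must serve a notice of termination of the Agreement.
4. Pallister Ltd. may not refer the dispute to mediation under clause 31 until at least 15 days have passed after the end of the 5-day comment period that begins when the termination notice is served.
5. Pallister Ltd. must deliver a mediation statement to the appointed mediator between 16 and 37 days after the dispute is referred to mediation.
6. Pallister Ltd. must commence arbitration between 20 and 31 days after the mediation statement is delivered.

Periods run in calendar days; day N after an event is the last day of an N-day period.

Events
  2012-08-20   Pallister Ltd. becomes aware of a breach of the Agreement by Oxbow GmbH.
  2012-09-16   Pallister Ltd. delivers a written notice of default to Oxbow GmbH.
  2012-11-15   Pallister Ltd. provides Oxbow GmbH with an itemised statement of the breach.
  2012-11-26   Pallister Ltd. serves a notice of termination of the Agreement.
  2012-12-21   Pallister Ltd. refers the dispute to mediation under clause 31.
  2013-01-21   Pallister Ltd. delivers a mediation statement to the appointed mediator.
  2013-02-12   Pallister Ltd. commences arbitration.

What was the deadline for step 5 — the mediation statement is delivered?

Step 5 runs from 2012-12-21, when the dispute is referred to mediation. The window is 16–37 days after 2012-12-21; it closes on 2013-01-27.

2013-01-27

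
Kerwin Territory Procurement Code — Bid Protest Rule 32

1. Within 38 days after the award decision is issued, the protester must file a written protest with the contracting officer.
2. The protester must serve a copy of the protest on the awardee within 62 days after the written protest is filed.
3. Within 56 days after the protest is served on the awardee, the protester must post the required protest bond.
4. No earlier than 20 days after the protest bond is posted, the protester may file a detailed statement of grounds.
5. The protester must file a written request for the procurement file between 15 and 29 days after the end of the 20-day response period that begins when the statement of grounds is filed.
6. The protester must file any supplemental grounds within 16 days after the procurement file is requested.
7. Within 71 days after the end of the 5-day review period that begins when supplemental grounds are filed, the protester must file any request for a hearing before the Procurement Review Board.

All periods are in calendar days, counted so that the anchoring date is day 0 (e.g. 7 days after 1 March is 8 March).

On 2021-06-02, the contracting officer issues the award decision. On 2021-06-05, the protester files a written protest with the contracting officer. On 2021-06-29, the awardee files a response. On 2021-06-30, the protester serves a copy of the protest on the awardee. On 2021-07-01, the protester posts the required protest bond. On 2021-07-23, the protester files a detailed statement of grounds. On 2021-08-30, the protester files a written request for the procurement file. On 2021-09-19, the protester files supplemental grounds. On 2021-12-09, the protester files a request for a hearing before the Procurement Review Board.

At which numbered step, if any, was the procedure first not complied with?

Step 1: 38 days after 2021-06-02 (when the award decision is issued) is 2021-07-10; completed 2021-06-05, before the deadline.
Step 2: 62 days after 2021-06-05 (when the written protest is filed) is 2021-08-06; 2021-06-30 is within that limit.
Step 3: 56 days after 2021-06-30 (when the protest is served on the awardee) is 2021-08-25; done 2021-07-01 — timely.
Step 4: the earliest permitted date is 20 days after 2021-07-01 (when the protest bond is posted), i.e. 2021-07-21; 2021-07-23 is on or after that date.
Step 5: the window is 15–29 days after 2021-08-12 (end of the 20-day response period, which began when the statement of grounds is filed on 2021-07-23), so 2021-08-27 through 2021-09-10; 2021-08-30 falls inside that range.
Step 6: 16 days after 2021-08-30 (when the procurement file is requested) is 2021-09-15; not done until 2021-09-19, 4 days after the deadline.
That is the first point of non-compliance.

Step 6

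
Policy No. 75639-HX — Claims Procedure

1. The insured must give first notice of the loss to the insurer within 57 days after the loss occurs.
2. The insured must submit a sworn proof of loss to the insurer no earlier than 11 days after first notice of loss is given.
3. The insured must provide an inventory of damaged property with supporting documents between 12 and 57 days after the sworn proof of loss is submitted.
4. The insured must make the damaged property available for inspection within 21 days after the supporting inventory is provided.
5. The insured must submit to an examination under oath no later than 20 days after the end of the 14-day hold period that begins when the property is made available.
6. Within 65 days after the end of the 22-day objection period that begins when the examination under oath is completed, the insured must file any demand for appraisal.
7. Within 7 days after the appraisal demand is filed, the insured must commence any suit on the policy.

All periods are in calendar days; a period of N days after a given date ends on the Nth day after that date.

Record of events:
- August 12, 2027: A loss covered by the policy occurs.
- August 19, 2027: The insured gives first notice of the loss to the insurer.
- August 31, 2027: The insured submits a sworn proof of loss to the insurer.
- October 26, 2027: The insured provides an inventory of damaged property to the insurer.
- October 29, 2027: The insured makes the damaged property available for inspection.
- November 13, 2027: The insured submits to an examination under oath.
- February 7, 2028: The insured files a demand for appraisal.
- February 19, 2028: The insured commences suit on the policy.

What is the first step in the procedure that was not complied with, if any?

Step 7

(1) due by August 12, 2027 + 57 days = October 8, 2027; completed August 19, 2027, before the deadline.
(2) permitted from August 19, 2027 + 11 days = August 30, 2027 onward; August 31, 2027 is on or after that date.
(3) the permitted window runs from August 31, 2027 + 12 = September 12, 2027 to August 31, 2027 + 57 = October 27, 2027; done October 26, 2027 — within the window.
(4) due by October 26, 2027 + 21 days = November 16, 2027; done October 29, 2027 — timely.
(5) due by November 12, 2027 + 20 days = December 2, 2027; November 13, 2027 is within that limit.
(6) due by December 5, 2027 + 65 days = February 8, 2028; completed February 7, 2028, before the deadline.
(7) due by February 7, 2028 + 7 days = February 14, 2028; not done until February 19, 2028, 5 days after the deadline.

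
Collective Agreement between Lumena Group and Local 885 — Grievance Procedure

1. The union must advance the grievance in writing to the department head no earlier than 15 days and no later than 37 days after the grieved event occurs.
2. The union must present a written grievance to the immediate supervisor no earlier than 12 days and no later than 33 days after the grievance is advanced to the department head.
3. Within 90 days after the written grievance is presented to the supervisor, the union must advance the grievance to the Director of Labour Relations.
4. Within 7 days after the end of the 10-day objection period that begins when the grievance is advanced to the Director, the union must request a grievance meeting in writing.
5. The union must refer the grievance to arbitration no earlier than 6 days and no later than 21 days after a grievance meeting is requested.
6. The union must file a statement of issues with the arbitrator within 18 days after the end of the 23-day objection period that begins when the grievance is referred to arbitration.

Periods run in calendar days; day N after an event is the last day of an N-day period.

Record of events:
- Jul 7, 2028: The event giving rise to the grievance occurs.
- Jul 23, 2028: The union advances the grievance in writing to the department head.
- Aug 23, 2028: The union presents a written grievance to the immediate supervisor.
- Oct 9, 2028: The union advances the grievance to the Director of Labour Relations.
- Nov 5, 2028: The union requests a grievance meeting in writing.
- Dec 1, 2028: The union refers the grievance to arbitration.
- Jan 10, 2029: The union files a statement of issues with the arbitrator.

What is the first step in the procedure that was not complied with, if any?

Step 4

Step 1: the window is 15–37 days after Jul 7, 2028 (when the grieved event occurs), so Jul 22, 2028 through Aug 13, 2028; done Jul 23, 2028 — within the window.
Step 2: the window is 12–33 days after Jul 23, 2028 (when the grievance is advanced to the department head), so Aug 4, 2028 through Aug 25, 2028; done Aug 23, 2028 — within the window.
Step 3: 90 days after Aug 23, 2028 (when the written grievance is presented to the supervisor) is Nov 21, 2028; Oct 9, 2028 is within that limit.
Step 4: 7 days after Oct 19, 2028 (end of the 10-day objection period, which began when the grievance is advanced to the Director on Oct 9, 2028) is Oct 26, 2028; Nov 5, 2028 misses that deadline by 10 days.
That is the first point of non-compliance.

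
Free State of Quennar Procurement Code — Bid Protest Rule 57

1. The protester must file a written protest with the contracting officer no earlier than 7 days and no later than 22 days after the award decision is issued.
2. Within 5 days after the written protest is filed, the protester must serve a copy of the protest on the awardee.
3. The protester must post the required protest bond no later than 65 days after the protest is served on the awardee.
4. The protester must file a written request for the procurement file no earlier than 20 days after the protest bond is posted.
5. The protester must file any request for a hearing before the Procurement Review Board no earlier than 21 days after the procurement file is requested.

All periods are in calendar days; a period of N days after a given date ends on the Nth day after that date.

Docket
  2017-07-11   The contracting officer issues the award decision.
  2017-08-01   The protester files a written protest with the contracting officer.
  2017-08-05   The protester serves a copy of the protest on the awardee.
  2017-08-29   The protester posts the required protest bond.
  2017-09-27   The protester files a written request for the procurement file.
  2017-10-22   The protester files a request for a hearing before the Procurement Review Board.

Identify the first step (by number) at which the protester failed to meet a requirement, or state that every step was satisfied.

None — every step was satisfied

Step 1: the window is 7–22 days after 2017-07-11 (when the award decision is issued), so 2017-07-18 through 2017-08-02; done 2017-08-01 — within the window.
Step 2: 5 days after 2017-08-01 (when the written protest is filed) is 2017-08-06; 2017-08-05 is within that limit.
Step 3: 65 days after 2017-08-05 (when the protest is served on the awardee) is 2017-10-09; completed 2017-08-29, before the deadline.
Step 4: the earliest permitted date is 20 days after 2017-08-29 (when the protest bond is posted), i.e. 2017-09-18; done 2017-09-27, after the minimum wait.
Step 5: the earliest permitted date is 21 days after 2017-09-27 (when the procurement file is requested), i.e. 2017-10-18; done 2017-10-22 — permitted.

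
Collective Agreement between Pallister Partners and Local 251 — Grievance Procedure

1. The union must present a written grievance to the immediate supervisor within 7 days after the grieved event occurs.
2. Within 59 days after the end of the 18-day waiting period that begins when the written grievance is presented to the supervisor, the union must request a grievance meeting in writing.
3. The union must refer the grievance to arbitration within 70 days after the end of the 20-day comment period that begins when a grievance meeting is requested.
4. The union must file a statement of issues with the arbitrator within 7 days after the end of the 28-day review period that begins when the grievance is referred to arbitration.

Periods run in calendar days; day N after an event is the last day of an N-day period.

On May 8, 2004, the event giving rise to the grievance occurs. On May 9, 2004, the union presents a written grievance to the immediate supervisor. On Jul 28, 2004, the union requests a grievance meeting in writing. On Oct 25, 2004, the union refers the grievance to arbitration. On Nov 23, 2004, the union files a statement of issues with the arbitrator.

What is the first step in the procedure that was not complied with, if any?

(1) due by May 8, 2004 + 7 days = May 15, 2004; done May 9, 2004 — timely.
(2) due by May 27, 2004 + 59 days = Jul 25, 2004; Jul 28, 2004 misses that deadline by 3 days.
That is the first point of non-compliance.

Step 2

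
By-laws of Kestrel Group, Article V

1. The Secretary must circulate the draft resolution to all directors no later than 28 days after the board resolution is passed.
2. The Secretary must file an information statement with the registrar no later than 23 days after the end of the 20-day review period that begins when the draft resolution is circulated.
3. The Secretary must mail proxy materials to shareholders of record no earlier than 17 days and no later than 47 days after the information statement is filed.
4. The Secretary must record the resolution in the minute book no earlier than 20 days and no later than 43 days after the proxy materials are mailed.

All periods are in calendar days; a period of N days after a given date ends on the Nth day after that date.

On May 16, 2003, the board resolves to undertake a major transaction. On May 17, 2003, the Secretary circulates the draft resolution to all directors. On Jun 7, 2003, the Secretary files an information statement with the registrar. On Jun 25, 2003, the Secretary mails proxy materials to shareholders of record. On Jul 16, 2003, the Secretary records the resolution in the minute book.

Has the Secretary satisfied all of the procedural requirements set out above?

Yes

Step 1 — counting 28 days from May 16, 2003 (when the board resolution is passed) gives a deadline of Jun 13, 2003; completed May 17, 2003, before the deadline.
Step 2 — counting 23 days from Jun 6, 2003 (end of the 20-day review period, which began when the draft resolution is circulated on May 17, 2003) gives a deadline of Jun 29, 2003; completed Jun 7, 2003, before the deadline.
Step 3 — 17 and 47 days from Jun 7, 2003 (when the information statement is filed) are Jun 24, 2003 and Jul 24, 2003 respectively; done Jun 25, 2003, which is between those dates.
Step 4 — 20 and 43 days from Jun 25, 2003 (when the proxy materials are mailed) are Jul 15, 2003 and Aug 7, 2003 respectively; done Jul 16, 2003, which is between those dates.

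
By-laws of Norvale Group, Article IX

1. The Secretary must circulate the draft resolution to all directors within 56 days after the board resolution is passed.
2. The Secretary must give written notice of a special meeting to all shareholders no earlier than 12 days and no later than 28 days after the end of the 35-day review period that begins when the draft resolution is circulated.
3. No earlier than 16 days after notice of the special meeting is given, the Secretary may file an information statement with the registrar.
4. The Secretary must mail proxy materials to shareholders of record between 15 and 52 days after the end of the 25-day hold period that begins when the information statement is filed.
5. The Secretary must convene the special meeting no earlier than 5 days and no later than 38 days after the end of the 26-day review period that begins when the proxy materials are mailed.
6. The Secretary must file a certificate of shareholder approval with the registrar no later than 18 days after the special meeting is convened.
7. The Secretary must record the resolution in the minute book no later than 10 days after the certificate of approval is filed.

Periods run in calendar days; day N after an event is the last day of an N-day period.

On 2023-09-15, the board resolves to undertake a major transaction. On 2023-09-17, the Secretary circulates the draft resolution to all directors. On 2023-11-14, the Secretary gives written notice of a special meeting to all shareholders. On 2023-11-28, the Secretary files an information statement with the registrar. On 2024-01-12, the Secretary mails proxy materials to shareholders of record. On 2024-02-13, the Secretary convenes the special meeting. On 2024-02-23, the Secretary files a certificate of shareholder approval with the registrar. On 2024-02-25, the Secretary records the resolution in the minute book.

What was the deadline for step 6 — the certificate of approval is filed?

Step 6 runs from 2024-02-13, when the special meeting is convened. 18 days after 2024-02-13 is 2024-03-02.

2024-03-02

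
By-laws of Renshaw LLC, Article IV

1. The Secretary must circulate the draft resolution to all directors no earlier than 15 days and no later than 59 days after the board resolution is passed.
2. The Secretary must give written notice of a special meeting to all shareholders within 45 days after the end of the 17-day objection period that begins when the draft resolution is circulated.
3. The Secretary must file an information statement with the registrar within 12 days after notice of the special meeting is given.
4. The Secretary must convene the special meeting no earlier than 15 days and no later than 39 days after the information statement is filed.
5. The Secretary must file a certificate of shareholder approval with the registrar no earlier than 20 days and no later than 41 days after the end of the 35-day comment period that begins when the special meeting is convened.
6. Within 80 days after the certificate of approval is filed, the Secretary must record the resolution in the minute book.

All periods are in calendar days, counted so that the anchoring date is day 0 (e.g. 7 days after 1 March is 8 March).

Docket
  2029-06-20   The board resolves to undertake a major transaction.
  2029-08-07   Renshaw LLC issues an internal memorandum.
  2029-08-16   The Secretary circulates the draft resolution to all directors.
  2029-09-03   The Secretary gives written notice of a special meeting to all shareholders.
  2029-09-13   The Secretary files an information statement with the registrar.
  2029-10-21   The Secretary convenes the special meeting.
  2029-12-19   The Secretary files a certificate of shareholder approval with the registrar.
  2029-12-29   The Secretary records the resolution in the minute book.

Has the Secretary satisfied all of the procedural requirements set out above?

Yes

(1) the permitted window runs from 2029-06-20 + 15 = 2029-07-05 to 2029-06-20 + 59 = 2029-08-18; 2029-08-16 falls inside that range.
(2) due by 2029-09-02 + 45 days = 2029-10-17; 2029-09-03 is within that limit.
(3) due by 2029-09-03 + 12 days = 2029-09-15; 2029-09-13 is within that limit.
(4) the permitted window runs from 2029-09-13 + 15 = 2029-09-28 to 2029-09-13 + 39 = 2029-10-22; done 2029-10-21, which is between those dates.
(5) the permitted window runs from 2029-11-25 + 20 = 2029-12-15 to 2029-11-25 + 41 = 2030-01-05; done 2029-12-19 — within the window.
(6) due by 2029-12-19 + 80 days = 2030-03-09; done 2029-12-29 — timely.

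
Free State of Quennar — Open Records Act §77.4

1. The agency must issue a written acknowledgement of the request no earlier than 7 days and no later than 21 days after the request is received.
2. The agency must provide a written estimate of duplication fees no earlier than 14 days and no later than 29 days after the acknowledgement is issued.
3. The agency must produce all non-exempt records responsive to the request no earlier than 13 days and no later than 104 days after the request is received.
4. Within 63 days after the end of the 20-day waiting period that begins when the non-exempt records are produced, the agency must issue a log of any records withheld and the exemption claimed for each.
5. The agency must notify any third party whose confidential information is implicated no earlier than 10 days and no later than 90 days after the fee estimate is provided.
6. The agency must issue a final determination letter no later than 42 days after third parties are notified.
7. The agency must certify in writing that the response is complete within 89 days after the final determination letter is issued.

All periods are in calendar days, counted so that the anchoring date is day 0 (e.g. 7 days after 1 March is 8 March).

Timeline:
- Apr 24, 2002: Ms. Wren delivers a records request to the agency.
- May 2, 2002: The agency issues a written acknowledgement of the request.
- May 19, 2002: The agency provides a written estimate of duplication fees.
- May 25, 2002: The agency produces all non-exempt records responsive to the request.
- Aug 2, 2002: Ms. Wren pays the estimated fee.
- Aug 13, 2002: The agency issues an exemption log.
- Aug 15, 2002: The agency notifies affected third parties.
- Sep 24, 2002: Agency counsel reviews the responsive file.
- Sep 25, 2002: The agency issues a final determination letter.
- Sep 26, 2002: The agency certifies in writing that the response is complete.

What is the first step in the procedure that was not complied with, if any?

Step 1 — 7 and 21 days from Apr 24, 2002 (when the request is received) are May 1, 2002 and May 15, 2002 respectively; done May 2, 2002, which is between those dates.
Step 2 — 14 and 29 days from May 2, 2002 (when the acknowledgement is issued) are May 16, 2002 and May 31, 2002 respectively; May 19, 2002 falls inside that range.
Step 3 — 13 and 104 days from Apr 24, 2002 (when the request is received) are May 7, 2002 and Aug 6, 2002 respectively; May 25, 2002 falls inside that range.
Step 4 — counting 63 days from Jun 14, 2002 (end of the 20-day waiting period, which began when the non-exempt records are produced on May 25, 2002) gives a deadline of Aug 16, 2002; completed Aug 13, 2002, before the deadline.
Step 5 — 10 and 90 days from May 19, 2002 (when the fee estimate is provided) are May 29, 2002 and Aug 17, 2002 respectively; Aug 15, 2002 falls inside that range.
Step 6 — counting 42 days from Aug 15, 2002 (when third parties are notified) gives a deadline of Sep 26, 2002; done Sep 25, 2002 — timely.
Step 7 — counting 89 days from Sep 25, 2002 (when the final determination letter is issued) gives a deadline of Dec 23, 2002; done Sep 26, 2002 — timely.

None — every step was satisfied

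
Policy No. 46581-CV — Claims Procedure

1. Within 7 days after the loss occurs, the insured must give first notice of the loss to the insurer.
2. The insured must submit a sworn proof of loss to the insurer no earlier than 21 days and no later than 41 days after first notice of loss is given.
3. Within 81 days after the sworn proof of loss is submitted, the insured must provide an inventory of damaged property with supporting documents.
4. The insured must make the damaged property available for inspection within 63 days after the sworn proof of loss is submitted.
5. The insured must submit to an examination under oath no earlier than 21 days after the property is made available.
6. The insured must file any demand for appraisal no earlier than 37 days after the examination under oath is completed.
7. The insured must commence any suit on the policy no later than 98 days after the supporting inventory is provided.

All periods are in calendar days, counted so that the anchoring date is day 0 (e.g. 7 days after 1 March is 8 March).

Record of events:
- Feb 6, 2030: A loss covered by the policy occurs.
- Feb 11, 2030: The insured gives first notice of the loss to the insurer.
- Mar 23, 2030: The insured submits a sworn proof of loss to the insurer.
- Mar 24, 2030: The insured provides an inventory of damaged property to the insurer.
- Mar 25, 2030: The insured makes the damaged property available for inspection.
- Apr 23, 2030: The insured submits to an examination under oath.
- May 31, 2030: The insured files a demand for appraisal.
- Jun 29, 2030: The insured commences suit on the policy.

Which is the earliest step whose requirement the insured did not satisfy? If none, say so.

Step 1 — counting 7 days from Feb 6, 2030 (when the loss occurs) gives a deadline of Feb 13, 2030; Feb 11, 2030 is within that limit.
Step 2 — 21 and 41 days from Feb 11, 2030 (when first notice of loss is given) are Mar 4, 2030 and Mar 24, 2030 respectively; done Mar 23, 2030, which is between those dates.
Step 3 — counting 81 days from Mar 23, 2030 (when the sworn proof of loss is submitted) gives a deadline of Jun 12, 2030; done Mar 24, 2030 — timely.
Step 4 — counting 63 days from Mar 23, 2030 (when the sworn proof of loss is submitted) gives a deadline of May 25, 2030; done Mar 25, 2030 — timely.
Step 5 — must wait 21 days from Mar 25, 2030 (when the property is made available), so not before Apr 15, 2030; done Apr 23, 2030 — permitted.
Step 6 — must wait 37 days from Apr 23, 2030 (when the examination under oath is completed), so not before May 30, 2030; done May 31, 2030, after the minimum wait.
Step 7 — counting 98 days from Mar 24, 2030 (when the supporting inventory is provided) gives a deadline of Jun 30, 2030; done Jun 29, 2030 — timely.

None — every step was satisfied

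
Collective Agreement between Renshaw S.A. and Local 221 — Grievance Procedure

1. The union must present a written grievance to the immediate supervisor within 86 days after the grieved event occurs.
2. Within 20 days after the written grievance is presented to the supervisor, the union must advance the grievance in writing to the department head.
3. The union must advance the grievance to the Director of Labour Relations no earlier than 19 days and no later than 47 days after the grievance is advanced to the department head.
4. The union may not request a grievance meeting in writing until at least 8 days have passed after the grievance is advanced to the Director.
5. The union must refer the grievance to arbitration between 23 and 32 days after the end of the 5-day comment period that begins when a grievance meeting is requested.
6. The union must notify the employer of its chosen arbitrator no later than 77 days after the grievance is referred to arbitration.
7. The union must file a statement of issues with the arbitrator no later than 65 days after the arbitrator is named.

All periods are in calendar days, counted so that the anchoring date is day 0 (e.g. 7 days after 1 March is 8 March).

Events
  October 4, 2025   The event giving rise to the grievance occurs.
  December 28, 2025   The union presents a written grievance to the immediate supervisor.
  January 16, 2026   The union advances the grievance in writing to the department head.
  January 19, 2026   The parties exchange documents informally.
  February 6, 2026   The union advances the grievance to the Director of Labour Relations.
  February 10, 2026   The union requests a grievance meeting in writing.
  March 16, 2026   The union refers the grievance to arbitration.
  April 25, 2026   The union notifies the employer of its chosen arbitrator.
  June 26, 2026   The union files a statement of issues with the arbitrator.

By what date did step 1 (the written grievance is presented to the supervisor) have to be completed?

Step 1 runs from October 4, 2025, when the grieved event occurs. 86 days after October 4, 2025 is December 29, 2025.

December 29, 2025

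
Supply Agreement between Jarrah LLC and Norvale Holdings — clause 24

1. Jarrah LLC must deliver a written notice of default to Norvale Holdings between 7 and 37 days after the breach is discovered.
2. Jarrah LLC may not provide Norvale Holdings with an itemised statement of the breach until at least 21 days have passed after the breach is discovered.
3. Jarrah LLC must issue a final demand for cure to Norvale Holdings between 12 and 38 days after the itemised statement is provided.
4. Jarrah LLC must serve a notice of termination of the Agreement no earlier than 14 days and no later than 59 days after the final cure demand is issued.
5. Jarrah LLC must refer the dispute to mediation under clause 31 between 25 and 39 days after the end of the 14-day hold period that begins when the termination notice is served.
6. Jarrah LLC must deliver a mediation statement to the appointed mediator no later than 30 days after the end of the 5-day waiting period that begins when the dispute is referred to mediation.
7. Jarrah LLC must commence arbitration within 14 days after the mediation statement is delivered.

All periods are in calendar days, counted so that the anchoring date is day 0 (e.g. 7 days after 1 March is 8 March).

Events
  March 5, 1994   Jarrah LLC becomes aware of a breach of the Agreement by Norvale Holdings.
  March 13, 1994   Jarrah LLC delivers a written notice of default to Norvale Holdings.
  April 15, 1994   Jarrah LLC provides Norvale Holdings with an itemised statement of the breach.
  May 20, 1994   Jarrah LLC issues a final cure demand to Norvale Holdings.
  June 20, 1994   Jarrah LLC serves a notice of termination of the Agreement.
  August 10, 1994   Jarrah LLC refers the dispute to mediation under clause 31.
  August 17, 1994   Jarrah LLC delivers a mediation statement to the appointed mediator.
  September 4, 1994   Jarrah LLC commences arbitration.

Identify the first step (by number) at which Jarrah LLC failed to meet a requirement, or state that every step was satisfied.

Step 1: the window is 7–37 days after March 5, 1994 (when the breach is discovered), so March 12, 1994 through April 11, 1994; March 13, 1994 falls inside that range.
Step 2: the earliest permitted date is 21 days after March 5, 1994 (when the breach is discovered), i.e. March 26, 1994; done April 15, 1994, after the minimum wait.
Step 3: the window is 12–38 days after April 15, 1994 (when the itemised statement is provided), so April 27, 1994 through May 23, 1994; done May 20, 1994 — within the window.
Step 4: the window is 14–59 days after May 20, 1994 (when the final cure demand is issued), so June 3, 1994 through July 18, 1994; June 20, 1994 falls inside that range.
Step 5: the window is 25–39 days after July 4, 1994 (end of the 14-day hold period, which began when the termination notice is served on June 20, 1994), so July 29, 1994 through August 12, 1994; August 10, 1994 falls inside that range.
Step 6: 30 days after August 15, 1994 (end of the 5-day waiting period, which began when the dispute is referred to mediation on August 10, 1994) is September 14, 1994; August 17, 1994 is within that limit.
Step 7: 14 days after August 17, 1994 (when the mediation statement is delivered) is August 31, 1994; not done until September 4, 1994, 4 days after the deadline.

Step 7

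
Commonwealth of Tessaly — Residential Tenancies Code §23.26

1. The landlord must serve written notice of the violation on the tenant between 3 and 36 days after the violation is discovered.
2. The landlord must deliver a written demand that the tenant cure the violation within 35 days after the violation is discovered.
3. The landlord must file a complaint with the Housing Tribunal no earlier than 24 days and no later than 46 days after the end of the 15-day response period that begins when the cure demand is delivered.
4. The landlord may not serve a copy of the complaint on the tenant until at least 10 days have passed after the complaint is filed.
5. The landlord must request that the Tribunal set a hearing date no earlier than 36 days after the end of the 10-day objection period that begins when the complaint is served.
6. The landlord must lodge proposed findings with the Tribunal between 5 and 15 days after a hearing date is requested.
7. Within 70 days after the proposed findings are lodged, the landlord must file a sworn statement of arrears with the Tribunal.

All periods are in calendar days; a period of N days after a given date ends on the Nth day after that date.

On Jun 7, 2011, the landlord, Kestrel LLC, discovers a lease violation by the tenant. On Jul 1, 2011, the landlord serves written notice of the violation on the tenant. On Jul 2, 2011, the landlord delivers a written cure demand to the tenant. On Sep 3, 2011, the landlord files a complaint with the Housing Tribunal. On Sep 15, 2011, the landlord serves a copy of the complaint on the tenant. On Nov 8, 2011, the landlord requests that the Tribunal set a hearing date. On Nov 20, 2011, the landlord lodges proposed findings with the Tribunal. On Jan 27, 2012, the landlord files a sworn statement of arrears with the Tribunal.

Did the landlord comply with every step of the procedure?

No

Step 1 — 3 and 36 days from Jun 7, 2011 (when the violation is discovered) are Jun 10, 2011 and Jul 13, 2011 respectively; done Jul 1, 2011 — within the window.
Step 2 — counting 35 days from Jun 7, 2011 (when the violation is discovered) gives a deadline of Jul 12, 2011; completed Jul 2, 2011, before the deadline.
Step 3 — 24 and 46 days from Jul 17, 2011 (end of the 15-day response period, which began when the cure demand is delivered on Jul 2, 2011) are Aug 10, 2011 and Sep 1, 2011 respectively; Sep 3, 2011 is 2 days past the end of the window.
Later steps need not be reached.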